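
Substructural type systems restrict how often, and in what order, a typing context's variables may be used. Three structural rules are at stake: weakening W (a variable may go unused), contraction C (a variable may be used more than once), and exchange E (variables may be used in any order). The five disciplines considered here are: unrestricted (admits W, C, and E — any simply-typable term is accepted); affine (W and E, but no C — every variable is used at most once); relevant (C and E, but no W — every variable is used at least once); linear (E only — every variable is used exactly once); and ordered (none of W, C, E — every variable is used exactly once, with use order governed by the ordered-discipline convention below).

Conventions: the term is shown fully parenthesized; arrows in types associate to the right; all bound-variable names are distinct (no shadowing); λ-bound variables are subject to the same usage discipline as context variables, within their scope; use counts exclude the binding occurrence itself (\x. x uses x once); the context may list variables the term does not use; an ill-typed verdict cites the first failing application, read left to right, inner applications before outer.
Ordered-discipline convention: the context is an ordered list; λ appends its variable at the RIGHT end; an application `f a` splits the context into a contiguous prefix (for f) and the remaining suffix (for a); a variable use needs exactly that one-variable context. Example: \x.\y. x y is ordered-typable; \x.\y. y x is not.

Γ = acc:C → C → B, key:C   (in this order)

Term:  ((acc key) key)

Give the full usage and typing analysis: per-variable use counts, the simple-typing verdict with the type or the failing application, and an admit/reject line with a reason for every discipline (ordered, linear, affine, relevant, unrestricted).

use counts: acc=1, key=2
uses in reading order: acc, key, key
typing: well-typed at B
ordered ✗ (repeated use of key ×2)
linear ✗ (repeated use of key ×2)
affine ✗ (repeated use of key ×2)
relevant ✓ (acc, key: all used, weakening unneeded)
unrestricted ✓ (simply typable at B; W, C, E all held)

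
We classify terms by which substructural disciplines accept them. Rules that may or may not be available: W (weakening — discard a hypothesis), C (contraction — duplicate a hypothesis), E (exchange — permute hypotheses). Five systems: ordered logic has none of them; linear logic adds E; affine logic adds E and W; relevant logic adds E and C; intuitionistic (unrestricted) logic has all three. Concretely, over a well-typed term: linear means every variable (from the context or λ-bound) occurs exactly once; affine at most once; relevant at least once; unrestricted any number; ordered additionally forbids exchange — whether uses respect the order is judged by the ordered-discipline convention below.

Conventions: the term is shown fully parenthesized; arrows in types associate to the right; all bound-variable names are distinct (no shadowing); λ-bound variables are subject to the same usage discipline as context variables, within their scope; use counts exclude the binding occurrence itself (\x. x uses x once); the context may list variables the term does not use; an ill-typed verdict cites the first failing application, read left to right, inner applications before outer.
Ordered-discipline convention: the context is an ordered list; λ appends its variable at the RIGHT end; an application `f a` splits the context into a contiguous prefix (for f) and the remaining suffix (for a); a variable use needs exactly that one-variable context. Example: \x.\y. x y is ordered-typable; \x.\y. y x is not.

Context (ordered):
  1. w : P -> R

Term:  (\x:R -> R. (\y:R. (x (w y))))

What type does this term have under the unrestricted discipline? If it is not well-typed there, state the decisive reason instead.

not well-typed under unrestricted — fails simple typing
usage: w ×1; x (λ-bound) ×1; y (λ-bound) ×1
left-to-right use order: x, w, y
typing: ill-typed: a function awaiting P gets R
summary: ordered ✗, linear ✗, affine ✗, relevant ✗, unrestricted ✗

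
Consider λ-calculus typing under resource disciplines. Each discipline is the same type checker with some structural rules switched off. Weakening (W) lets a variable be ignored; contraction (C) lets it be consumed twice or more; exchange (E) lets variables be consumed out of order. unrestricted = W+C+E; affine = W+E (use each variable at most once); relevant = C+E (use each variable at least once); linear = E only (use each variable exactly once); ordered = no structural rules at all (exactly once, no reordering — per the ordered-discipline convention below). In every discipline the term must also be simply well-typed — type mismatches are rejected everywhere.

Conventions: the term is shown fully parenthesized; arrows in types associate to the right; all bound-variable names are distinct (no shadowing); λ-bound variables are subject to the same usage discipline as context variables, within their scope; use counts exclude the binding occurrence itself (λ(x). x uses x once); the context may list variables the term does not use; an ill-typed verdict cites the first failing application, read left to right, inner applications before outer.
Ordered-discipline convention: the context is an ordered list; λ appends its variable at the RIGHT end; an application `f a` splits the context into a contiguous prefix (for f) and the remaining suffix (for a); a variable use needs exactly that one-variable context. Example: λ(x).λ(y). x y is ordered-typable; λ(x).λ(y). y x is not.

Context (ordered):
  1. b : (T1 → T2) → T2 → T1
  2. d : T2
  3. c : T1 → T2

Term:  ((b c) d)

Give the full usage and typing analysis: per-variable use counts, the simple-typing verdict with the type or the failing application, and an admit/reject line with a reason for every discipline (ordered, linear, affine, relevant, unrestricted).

counts: b ×1; d ×1; c ×1
left-to-right use order: b, c, d
typing: ✓ — T1
ordered ✗ (no ordered split (uses run b, c, d))
linear ✓ (single use per variable (b, d, c))
affine ✓ (none of b, d, c used more than once)
relevant ✓ (b, d, c: all used, weakening unneeded)
unrestricted ✓ (typability at T1 is all that's needed)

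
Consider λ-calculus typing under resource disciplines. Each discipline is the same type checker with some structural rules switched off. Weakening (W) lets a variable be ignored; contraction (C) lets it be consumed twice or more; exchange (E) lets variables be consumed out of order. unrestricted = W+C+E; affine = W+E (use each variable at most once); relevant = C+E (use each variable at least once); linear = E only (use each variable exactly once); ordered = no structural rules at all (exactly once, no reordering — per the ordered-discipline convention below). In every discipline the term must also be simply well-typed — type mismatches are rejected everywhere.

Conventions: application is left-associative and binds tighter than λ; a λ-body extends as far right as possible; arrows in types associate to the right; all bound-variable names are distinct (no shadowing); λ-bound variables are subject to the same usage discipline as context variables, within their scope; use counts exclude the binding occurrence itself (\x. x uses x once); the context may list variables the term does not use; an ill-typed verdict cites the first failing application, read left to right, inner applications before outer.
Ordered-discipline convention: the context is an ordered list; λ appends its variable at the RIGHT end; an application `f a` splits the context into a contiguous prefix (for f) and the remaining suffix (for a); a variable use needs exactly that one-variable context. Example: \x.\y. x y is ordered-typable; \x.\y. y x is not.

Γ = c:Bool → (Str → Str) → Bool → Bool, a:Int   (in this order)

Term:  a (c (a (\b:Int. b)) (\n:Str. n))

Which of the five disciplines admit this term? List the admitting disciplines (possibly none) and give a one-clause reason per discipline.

admitted by: none
counts: c: 1; a: 2; b (bound): 1; n (bound): 1
uses in reading order: a, c, a, b, n
typing: ill-typed: non-function type Int applied to an argument
ordered ✗ (fails simple typing)
linear ✗ (a type mismatch blocks all five)
affine ✗ (the type mismatch rejects it)
relevant ✗ (not simply typable)
unrestricted ✗ (fails simple typing)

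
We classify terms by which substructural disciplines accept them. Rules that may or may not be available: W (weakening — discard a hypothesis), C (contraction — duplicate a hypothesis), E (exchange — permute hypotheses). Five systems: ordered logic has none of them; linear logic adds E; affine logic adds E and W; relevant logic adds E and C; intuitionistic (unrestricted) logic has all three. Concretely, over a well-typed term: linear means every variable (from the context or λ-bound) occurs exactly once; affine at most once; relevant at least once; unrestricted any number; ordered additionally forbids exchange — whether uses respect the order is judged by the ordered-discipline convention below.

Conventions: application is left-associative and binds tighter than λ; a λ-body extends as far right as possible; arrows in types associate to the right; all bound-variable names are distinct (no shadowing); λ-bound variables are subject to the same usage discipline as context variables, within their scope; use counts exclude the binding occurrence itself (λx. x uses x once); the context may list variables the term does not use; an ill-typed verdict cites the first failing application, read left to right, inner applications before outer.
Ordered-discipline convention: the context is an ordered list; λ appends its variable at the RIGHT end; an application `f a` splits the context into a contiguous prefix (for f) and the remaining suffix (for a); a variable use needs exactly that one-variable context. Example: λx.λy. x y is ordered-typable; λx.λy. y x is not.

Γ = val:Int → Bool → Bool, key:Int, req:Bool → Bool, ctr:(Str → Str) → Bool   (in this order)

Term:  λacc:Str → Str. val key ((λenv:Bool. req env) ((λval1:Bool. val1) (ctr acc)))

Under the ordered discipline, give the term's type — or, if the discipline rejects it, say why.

term : (Str → Str) → Bool
usage: val: 1×; key: 1×; req: 1×; ctr: 1×; acc [bound]: 1×; env [bound]: 1×; val1 [bound]: 1×
order of uses: val, key, req, env, val1, ctr, acc
typing: ✓ — (Str → Str) → Bool
per-discipline verdicts: ordered ✓, linear ✓, affine ✓, relevant ✓, unrestricted ✓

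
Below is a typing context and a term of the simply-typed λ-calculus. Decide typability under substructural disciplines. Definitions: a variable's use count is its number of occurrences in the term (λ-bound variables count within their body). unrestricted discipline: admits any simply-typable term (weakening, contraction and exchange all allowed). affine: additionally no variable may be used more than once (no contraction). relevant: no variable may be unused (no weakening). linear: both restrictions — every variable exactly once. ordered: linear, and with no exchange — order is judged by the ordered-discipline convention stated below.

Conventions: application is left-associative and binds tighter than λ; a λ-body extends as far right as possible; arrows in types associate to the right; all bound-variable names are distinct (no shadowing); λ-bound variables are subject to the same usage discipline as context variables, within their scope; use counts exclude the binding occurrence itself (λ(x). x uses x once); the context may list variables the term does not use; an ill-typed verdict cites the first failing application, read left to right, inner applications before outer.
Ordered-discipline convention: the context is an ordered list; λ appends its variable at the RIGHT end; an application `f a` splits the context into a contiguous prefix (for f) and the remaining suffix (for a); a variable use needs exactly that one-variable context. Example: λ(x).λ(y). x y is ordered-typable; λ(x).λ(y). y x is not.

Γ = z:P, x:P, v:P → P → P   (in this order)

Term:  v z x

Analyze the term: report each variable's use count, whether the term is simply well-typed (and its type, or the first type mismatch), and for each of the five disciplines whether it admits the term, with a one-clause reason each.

usage: z: 1; x: 1; v: 1
use order (left to right): v, z, x
typing: the term checks, with type P
ordered ✗ (no contiguous prefix/suffix split fits v, z, x)
linear ✓ (z, x, v: one use apiece)
affine ✓ (z, x, v: no repeats, contraction unneeded)
relevant ✓ (none of z, x, v goes unused)
unrestricted ✓ (simply typable at P; W, C, E all held)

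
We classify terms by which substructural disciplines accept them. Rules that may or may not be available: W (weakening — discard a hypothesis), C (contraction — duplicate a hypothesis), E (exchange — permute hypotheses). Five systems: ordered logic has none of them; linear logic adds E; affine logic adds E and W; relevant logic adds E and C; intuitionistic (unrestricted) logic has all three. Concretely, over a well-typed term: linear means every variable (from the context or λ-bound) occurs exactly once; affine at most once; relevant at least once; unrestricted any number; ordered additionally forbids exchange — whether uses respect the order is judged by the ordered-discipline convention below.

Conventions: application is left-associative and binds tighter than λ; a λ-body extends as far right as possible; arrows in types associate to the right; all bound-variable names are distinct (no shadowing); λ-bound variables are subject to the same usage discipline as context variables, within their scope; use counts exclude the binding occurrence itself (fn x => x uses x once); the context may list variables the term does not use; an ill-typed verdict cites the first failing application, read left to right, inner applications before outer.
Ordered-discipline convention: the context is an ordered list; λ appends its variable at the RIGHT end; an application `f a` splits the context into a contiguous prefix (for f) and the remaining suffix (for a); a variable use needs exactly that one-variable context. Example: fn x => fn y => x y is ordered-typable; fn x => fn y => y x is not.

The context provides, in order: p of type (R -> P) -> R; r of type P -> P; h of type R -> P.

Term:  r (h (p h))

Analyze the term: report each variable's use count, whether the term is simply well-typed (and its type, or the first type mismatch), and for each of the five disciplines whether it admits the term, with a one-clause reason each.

counts: p=1; r=1; h=2
use order (left to right): r, h, p, h
typing: the term checks, with type P
ordered: ✗ — needs contraction — h ×2
linear: ✗ — needs contraction — h ×2
affine: ✗ — needs contraction — h ×2
relevant: ✓ — every one of p, r, h appears
unrestricted: ✓ — type-checks (P) and nothing is barred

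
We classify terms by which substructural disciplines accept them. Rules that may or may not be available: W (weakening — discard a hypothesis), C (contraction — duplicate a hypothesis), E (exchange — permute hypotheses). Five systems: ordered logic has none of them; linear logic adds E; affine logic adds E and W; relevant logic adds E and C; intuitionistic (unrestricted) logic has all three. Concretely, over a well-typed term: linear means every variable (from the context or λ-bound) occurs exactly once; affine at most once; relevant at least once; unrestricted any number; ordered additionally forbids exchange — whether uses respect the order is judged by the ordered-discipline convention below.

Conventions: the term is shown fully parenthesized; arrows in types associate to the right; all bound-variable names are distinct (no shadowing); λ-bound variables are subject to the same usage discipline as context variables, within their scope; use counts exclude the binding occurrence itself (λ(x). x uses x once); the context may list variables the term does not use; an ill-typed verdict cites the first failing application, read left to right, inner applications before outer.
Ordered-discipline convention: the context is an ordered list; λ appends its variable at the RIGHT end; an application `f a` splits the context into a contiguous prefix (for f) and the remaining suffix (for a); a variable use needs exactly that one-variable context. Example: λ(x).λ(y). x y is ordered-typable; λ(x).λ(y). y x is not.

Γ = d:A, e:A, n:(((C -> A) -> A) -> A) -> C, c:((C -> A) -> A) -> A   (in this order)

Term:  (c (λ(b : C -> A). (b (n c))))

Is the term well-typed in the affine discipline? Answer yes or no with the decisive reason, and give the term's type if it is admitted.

no — c ×2 used more than once (contraction)
use counts: d: 0; e: 0; n: 1; c: 2; b [bound]: 1
use order (left to right): c, b, n, c
typing: the term checks, with type A
across the five disciplines: ordered ✗ | linear ✗ | affine ✗ | relevant ✗ | unrestricted ✓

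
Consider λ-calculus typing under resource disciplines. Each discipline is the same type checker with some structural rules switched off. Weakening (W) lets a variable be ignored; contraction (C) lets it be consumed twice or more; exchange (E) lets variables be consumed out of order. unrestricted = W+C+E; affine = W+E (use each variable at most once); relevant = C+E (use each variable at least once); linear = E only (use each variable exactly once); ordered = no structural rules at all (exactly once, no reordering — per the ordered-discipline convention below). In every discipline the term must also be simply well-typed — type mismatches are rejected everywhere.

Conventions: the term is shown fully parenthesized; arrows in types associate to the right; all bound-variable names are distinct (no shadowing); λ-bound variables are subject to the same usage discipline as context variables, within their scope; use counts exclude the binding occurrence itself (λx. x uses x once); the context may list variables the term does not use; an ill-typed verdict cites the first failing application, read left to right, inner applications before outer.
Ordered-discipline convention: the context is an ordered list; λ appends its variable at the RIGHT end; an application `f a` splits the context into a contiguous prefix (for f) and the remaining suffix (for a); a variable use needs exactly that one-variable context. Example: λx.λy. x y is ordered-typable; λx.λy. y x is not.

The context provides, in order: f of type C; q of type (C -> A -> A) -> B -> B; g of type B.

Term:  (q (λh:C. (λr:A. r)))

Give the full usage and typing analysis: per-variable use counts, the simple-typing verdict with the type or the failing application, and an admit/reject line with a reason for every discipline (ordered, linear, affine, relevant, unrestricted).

variable uses: f: 0×, q: 1×, g: 0×, h (bound): 0×, r (bound): 1×
use order (left to right): q, r
typing: well-typed at B -> B
ordered ✗ (f, g, h never used (weakening))
linear ✗ (f, g, h never used (weakening))
affine ✓ (f, q, g, h, r: no repeats, contraction unneeded)
relevant ✗ (f, g, h never used (weakening))
unrestricted ✓ (simply typable at B -> B; W, C, E all held)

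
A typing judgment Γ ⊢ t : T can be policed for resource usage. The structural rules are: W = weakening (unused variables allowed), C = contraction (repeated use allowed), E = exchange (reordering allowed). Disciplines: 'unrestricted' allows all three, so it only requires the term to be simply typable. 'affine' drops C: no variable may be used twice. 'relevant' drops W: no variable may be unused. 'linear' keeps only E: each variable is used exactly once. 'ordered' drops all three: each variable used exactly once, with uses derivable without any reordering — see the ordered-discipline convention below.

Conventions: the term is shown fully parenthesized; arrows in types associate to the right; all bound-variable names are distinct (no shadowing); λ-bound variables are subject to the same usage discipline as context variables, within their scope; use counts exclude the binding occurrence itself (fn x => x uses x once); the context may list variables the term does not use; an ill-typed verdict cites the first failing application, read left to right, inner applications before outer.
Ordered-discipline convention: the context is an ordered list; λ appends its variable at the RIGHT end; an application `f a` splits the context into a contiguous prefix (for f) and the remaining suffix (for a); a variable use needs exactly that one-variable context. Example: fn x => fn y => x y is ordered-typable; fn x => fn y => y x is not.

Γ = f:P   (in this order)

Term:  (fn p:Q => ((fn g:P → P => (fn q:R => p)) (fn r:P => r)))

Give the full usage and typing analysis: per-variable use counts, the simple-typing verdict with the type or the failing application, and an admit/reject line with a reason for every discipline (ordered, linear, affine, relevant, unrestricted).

variable uses: f: 0×; p (bound): 1×; g (bound): 0×; q (bound): 0×; r (bound): 1×
order of uses: p, r
typing: ✓ — Q → R → Q
ordered ✗ (needs weakening: f, g, q unused)
linear ✗ (needs weakening: f, g, q unused)
affine ✓ (none of f, p, g, q, r used more than once)
relevant ✗ (needs weakening: f, g, q unused)
unrestricted ✓ (typability at Q → R → Q is all that's needed)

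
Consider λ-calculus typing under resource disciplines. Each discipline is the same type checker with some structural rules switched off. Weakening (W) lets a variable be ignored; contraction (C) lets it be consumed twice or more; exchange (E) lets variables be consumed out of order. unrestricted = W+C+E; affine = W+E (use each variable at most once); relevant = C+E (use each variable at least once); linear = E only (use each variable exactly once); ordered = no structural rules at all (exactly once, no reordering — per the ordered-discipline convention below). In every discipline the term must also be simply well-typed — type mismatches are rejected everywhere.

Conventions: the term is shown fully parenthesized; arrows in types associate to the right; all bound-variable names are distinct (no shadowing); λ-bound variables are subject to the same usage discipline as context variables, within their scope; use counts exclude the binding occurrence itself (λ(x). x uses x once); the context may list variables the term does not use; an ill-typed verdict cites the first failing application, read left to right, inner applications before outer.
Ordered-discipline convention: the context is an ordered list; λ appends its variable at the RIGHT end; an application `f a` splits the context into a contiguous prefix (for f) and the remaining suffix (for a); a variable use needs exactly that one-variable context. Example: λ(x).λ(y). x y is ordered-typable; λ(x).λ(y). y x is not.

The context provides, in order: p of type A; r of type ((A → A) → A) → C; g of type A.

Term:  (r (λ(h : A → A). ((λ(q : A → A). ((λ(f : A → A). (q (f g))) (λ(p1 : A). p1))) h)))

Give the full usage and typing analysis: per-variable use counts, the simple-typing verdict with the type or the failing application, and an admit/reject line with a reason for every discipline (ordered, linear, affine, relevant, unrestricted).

variable uses: p: 0×, r: 1×, g: 1×, h (bound): 1×, q (bound): 1×, f (bound): 1×, p1 (bound): 1×
order of uses: r, q, f, g, p1, h
typing: well-typed at C
ordered: ✗, unused: p — weakening required
linear: ✗, unused: p — weakening required
affine: ✓, at most one use each (p, r, g, h, q, f, p1)
relevant: ✗, unused: p — weakening required
unrestricted: ✓, typability at C is all that's needed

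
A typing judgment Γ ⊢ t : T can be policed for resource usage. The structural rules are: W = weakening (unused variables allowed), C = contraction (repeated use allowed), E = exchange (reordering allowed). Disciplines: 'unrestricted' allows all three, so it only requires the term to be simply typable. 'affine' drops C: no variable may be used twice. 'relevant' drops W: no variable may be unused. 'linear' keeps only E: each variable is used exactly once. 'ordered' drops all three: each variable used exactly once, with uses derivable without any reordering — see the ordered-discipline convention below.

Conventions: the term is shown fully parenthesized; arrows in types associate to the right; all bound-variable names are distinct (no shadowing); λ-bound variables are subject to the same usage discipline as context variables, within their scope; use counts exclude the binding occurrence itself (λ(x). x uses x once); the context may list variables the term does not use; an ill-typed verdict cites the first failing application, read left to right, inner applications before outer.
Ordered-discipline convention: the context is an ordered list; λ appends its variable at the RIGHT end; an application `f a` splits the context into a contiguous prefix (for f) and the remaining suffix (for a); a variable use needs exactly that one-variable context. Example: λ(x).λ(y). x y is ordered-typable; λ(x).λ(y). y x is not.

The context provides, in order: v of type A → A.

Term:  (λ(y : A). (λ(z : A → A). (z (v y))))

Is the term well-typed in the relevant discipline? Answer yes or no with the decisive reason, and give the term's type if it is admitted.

yes — every one of v, y, z appears; term : A → (A → A) → A
use counts: v ×1; y (λ-bound) ×1; z (λ-bound) ×1
left-to-right use order: z, v, y
typing: well-typed at A → (A → A) → A
all disciplines: ordered ✗; linear ✓; affine ✓; relevant ✓; unrestricted ✓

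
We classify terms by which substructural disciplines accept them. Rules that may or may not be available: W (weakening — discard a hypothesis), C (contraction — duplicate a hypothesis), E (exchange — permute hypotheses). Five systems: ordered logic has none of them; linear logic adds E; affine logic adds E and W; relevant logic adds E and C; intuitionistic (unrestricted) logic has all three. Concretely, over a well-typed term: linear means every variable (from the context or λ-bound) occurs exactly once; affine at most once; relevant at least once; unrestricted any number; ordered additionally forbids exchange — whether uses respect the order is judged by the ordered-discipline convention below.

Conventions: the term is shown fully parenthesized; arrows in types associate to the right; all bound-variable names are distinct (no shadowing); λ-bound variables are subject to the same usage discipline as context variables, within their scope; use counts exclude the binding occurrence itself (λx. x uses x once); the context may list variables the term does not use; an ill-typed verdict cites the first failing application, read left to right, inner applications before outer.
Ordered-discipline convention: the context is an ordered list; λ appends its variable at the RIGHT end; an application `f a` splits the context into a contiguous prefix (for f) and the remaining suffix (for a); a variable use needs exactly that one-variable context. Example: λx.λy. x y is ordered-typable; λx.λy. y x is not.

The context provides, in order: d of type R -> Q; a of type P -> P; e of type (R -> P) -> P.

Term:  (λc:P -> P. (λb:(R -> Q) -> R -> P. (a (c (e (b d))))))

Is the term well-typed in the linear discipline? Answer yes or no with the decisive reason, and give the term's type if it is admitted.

yes — single use per variable (d, a, e, c, b); term : (P -> P) -> ((R -> Q) -> R -> P) -> P
use counts: d ×1; a ×1; e ×1; c (bound) ×1; b (bound) ×1
use order (left to right): a, c, e, b, d
typing: well-typed — term : (P -> P) -> ((R -> Q) -> R -> P) -> P
summary: ordered ✗ · linear ✓ · affine ✓ · relevant ✓ · unrestricted ✓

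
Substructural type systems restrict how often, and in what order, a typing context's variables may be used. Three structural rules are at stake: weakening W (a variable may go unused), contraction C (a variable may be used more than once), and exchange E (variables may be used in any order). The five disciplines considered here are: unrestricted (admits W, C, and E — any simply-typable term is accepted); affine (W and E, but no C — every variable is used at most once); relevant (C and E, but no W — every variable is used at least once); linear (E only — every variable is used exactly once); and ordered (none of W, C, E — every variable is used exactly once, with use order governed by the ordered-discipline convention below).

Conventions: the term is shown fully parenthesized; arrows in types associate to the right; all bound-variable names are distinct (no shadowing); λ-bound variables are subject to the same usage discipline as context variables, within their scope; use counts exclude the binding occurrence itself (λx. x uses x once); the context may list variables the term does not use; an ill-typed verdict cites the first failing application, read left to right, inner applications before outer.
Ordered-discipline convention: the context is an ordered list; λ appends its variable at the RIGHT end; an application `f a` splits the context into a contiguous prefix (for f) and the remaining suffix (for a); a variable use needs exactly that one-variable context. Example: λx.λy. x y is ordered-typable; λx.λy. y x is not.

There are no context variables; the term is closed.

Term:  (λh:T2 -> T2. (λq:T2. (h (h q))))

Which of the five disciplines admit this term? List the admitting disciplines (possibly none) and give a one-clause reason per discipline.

admitted by: relevant, unrestricted
counts: h (bound)=2, q (bound)=1
left-to-right use order: h, h, q
typing: the term checks, with type (T2 -> T2) -> T2 -> T2
ordered ✗ (needs contraction — h ×2)
linear ✗ (needs contraction — h ×2)
affine ✗ (needs contraction — h ×2)
relevant ✓ (none of h, q goes unused)
unrestricted ✓ (typability at (T2 -> T2) -> T2 -> T2 is all that's needed)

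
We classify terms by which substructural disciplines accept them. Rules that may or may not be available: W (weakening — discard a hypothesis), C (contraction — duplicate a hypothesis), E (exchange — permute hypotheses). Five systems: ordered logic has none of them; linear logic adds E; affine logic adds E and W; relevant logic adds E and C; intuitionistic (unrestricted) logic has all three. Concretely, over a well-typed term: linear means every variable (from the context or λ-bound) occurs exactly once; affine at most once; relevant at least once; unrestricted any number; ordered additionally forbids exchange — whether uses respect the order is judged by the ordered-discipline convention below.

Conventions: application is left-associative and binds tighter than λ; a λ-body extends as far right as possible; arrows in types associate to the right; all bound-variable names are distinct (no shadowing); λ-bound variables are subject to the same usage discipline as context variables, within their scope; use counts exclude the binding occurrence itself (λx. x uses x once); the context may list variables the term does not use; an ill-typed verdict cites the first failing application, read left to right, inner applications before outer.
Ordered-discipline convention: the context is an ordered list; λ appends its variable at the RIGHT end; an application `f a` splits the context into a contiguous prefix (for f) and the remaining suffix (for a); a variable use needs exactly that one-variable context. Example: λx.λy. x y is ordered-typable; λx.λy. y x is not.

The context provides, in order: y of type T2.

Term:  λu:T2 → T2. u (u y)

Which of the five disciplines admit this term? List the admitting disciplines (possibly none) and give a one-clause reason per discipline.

admitted in: relevant, unrestricted
usage: y ×1, u (bound) ×2
left-to-right use order: u, u, y
typing: well-typed — term : (T2 → T2) → T2
ordered ✗ (repeated use of u ×2)
linear ✗ (repeated use of u ×2)
affine ✗ (repeated use of u ×2)
relevant ✓ (every one of y, u appears)
unrestricted ✓ (well-typed at (T2 → T2) → T2; no restrictions here)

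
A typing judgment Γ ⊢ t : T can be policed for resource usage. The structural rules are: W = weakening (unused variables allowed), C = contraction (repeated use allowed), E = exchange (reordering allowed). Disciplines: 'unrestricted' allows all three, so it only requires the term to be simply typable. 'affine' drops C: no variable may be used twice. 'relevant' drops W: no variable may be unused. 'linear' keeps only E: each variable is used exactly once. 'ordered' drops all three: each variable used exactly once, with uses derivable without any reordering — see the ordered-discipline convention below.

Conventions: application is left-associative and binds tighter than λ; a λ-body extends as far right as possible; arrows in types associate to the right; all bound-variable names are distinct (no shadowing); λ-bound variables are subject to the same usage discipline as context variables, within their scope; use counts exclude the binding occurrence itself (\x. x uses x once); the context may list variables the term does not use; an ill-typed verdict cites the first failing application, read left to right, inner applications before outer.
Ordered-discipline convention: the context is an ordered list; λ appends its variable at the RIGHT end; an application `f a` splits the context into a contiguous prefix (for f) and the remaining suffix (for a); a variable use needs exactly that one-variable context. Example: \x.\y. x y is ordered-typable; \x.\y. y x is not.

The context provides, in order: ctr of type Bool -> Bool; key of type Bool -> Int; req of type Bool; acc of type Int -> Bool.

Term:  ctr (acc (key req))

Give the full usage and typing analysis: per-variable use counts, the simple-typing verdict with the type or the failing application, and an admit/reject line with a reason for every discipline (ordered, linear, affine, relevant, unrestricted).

variable uses: ctr ×1; key ×1; req ×1; acc ×1
order of uses: ctr, acc, key, req
typing: well-typed at Bool
ordered: ✗ — use order ctr, acc, key, req needs exchange
linear: ✓ — ctr, key, req, acc: one use apiece
affine: ✓ — at most one use each (ctr, key, req, acc)
relevant: ✓ — at least one use each (ctr, key, req, acc)
unrestricted: ✓ — simply typable at Bool; W, C, E all held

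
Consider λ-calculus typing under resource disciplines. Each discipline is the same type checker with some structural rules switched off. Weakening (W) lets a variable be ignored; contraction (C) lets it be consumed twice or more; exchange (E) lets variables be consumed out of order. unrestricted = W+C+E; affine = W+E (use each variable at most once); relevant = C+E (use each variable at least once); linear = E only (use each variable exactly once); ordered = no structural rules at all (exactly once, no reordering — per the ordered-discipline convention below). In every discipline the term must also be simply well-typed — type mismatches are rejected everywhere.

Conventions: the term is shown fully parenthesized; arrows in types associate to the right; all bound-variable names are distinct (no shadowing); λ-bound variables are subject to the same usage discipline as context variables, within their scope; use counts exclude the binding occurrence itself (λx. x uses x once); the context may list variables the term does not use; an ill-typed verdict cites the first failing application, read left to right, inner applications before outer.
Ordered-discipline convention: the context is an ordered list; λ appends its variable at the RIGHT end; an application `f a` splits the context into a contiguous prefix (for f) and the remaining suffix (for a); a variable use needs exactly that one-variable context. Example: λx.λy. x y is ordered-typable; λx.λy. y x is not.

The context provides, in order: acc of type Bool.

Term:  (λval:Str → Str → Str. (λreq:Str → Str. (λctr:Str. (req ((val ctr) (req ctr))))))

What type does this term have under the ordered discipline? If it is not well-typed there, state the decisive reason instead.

not well-typed under ordered — req ×2, ctr ×2 used more than once (contraction); needs weakening: acc unused
counts: acc: 0×; val (λ-bound): 1×; req (λ-bound): 2×; ctr (λ-bound): 2×
order of uses: req, val, ctr, req, ctr
typing: ✓ — (Str → Str → Str) → (Str → Str) → Str → Str
all disciplines: ordered ✗, linear ✗, affine ✗, relevant ✗, unrestricted ✓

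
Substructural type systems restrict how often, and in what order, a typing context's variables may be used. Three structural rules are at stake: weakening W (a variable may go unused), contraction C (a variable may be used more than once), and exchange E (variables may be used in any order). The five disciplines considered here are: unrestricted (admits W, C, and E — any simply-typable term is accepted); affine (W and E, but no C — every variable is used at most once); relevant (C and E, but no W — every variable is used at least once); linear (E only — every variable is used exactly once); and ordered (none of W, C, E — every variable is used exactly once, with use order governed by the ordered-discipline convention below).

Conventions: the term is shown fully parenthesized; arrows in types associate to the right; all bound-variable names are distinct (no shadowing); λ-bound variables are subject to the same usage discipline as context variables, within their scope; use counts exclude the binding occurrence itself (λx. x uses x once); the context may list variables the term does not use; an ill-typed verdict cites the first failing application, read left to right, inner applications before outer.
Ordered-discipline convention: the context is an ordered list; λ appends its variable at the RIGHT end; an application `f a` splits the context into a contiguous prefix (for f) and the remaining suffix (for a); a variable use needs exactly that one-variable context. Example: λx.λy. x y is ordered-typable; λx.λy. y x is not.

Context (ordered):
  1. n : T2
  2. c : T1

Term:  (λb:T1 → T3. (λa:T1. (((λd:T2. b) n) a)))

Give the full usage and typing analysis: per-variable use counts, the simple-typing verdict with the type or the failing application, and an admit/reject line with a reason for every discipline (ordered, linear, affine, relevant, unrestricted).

usage: n: 1×; c: 0×; b (bound): 1×; a (bound): 1×; d (bound): 0×
left-to-right use order: b, n, a
typing: well-typed — term : (T1 → T3) → T1 → T3
ordered: ✗ — c, d left unused
linear: ✗ — c, d left unused
affine: ✓ — no duplicate uses among n, c, b, a, d
relevant: ✗ — c, d left unused
unrestricted: ✓ — typability at (T1 → T3) → T1 → T3 is all that's needed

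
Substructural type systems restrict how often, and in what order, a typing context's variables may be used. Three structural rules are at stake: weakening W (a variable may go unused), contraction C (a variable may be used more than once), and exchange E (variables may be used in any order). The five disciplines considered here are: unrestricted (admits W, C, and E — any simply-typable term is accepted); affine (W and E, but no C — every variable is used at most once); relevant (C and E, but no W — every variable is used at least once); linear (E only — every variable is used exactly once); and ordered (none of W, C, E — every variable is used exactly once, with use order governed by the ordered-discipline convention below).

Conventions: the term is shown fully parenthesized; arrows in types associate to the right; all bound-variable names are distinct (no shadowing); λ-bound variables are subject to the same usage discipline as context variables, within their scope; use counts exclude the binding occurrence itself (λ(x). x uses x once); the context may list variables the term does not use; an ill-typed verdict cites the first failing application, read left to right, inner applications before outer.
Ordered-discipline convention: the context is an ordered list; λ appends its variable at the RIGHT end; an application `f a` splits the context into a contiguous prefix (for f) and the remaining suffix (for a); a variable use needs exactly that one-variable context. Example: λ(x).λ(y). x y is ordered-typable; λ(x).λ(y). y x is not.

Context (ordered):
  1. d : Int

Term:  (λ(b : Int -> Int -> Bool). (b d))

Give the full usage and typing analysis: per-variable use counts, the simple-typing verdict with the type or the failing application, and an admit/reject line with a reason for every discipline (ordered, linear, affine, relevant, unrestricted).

use counts: d: 1×, b (λ-bound): 1×
left-to-right use order: b, d
typing: well-typed — term : (Int -> Int -> Bool) -> Int -> Bool
ordered ✗ (no ordered split (uses run b, d))
linear ✓ (each of d, b used exactly once)
affine ✓ (no duplicate uses among d, b)
relevant ✓ (at least one use each (d, b))
unrestricted ✓ (typability at (Int -> Int -> Bool) -> Int -> Bool is all that's needed)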